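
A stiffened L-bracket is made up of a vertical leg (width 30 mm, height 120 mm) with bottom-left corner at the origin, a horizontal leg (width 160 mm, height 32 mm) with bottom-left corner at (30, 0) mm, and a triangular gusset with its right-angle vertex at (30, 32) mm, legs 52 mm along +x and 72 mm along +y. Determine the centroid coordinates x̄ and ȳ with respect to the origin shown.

vertical leg: A = 30 × 120 = 3600.00, centroid at (15.00, 60.00).
horizontal leg: A = 160 × 32 = 5120.00, centroid at (110.00, 16.00).
gusset: A = ½·52·72 = 1872.00, centroid at (47.33, 56.00).
ΣA = 10592.00 mm², ΣAx̄ = 705808.00 mm³, ΣAȳ = 402752.00 mm³.
x̄ = 705808.00/10592.00 = 66.64 mm; ȳ = 402752.00/10592.00 = 38.02 mm.

x̄ = 66.64 mm, ȳ = 38.02 mm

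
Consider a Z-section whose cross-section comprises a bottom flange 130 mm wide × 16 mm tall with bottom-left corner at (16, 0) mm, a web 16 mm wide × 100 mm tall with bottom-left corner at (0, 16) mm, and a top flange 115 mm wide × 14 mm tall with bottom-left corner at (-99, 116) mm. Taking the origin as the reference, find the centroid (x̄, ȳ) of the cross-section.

Part | A | x̄ᵢ | ȳᵢ | A·x̄ᵢ | A·ȳᵢ
bottom flange | 2080.00 | 81.00 | 8.00 | 168480.00 | 16640.00
web | 1600.00 | 8.00 | 66.00 | 12800.00 | 105600.00
top flange | 1610.00 | -41.50 | 123.00 | -66815.00 | 198030.00
Σ | 5290.00 |  |  | 114465.00 | 320270.00
x̄ = 114465.00 / 5290.00 = 21.64 mm
ȳ = 320270.00 / 5290.00 = 60.54 mm

x̄ = 21.64 mm, ȳ = 60.54 mm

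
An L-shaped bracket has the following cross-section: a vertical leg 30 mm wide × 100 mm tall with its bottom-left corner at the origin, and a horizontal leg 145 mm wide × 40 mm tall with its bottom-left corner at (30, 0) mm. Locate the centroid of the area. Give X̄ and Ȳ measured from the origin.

vertical leg: A = 30 × 100 = 3000.00, centroid at (15.00, 50.00).
horizontal leg: A = 145 × 40 = 5800.00, centroid at (102.50, 20.00).
ΣA = 8800.00 mm²
ΣAX̄ = (3000.00)(15.00) + (5800.00)(102.50) = 639500.00 mm³
ΣAȲ = (3000.00)(50.00) + (5800.00)(20.00) = 266000.00 mm³
X̄ = 639500.00 / 8800.00 = 72.67 mm
Ȳ = 266000.00 / 8800.00 = 30.23 mm

X̄ = 72.67 mm, Ȳ = 30.23 mm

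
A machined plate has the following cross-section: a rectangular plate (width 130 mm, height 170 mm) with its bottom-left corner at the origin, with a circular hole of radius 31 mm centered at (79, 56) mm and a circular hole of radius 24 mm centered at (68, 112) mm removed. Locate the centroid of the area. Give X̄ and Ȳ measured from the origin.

X̄ = 62.24 mm, Ȳ = 87.24 mm

plate: A = 130 × 170 = 22100.00, centroid at (65.00, 85.00).
hole 1: A = −π·31² = -3019.07, centroid at (79.00, 56.00).
hole 2: A = −π·24² = -1809.56, centroid at (68.00, 112.00).
ΣA = 17271.37 mm²
ΣAX̄ = (22100.00)(65.00) + (-3019.07)(79.00) + (-1809.56)(68.00) = 1074943.53 mm³
ΣAȲ = (22100.00)(85.00) + (-3019.07)(56.00) + (-1809.56)(112.00) = 1506761.62 mm³
X̄ = 1074943.53 / 17271.37 = 62.24 mm
Ȳ = 1506761.62 / 17271.37 = 87.24 mm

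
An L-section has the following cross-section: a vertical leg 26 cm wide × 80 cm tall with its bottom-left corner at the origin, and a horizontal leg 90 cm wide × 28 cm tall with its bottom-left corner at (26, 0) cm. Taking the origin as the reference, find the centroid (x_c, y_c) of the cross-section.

x_c = 44.77 cm, y_c = 25.76 cm

vertical leg: A = 26 × 80 = 2080.00, centroid at (13.00, 40.00).
horizontal leg: A = 90 × 28 = 2520.00, centroid at (71.00, 14.00).
ΣA = 4600.00 cm²
ΣAx_c = (2080.00)(13.00) + (2520.00)(71.00) = 205960.00 cm³
ΣAy_c = (2080.00)(40.00) + (2520.00)(14.00) = 118480.00 cm³
x_c = 205960.00 / 4600.00 = 44.77 cm
y_c = 118480.00 / 4600.00 = 25.76 cm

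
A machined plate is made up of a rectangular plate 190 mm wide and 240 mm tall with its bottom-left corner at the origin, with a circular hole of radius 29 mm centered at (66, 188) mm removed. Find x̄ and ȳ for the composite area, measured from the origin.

plate: A = 190 × 240 = 45600.00, centroid at (95.00, 120.00).
hole: A = −π·29² = -2642.08, centroid at (66.00, 188.00).
ΣA = 42957.92 mm²
ΣAx̄ = (45600.00)(95.00) + (-2642.08)(66.00) = 4157622.76 mm³
ΣAȳ = (45600.00)(120.00) + (-2642.08)(188.00) = 4975289.07 mm³
x̄ = 4157622.76 / 42957.92 = 96.78 mm
ȳ = 4975289.07 / 42957.92 = 115.82 mm

x̄ = 96.78 mm, ȳ = 115.82 mm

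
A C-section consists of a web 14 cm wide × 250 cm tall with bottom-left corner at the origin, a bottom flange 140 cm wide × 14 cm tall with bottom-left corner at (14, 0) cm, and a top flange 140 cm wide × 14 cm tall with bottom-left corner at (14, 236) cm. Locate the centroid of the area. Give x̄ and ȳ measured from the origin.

x̄ = 47.68 cm, ȳ = 125.00 cm

web: A = 14 × 250 = 3500.00, centroid at (7.00, 125.00).
bottom flange: A = 140 × 14 = 1960.00, centroid at (84.00, 7.00).
top flange: A = 140 × 14 = 1960.00, centroid at (84.00, 243.00).
ΣA = 7420.00 cm²
ΣAx̄ = (3500.00)(7.00) + (1960.00)(84.00) + (1960.00)(84.00) = 353780.00 cm³
ΣAȳ = (3500.00)(125.00) + (1960.00)(7.00) + (1960.00)(243.00) = 927500.00 cm³
x̄ = 353780.00 / 7420.00 = 47.68 cm
ȳ = 927500.00 / 7420.00 = 125.00 cm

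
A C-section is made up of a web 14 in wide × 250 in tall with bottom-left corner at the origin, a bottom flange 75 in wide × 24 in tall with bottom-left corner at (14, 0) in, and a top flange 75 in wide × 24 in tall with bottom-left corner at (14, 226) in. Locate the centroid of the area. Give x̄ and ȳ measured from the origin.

x̄ = 29.56 in, ȳ = 125.00 in

web: A = 14 × 250 = 3500.00, centroid at (7.00, 125.00).
bottom flange: A = 75 × 24 = 1800.00, centroid at (51.50, 12.00).
top flange: A = 75 × 24 = 1800.00, centroid at (51.50, 238.00).
ΣA = 7100.00 in²
ΣAx̄ = (3500.00)(7.00) + (1800.00)(51.50) + (1800.00)(51.50) = 209900.00 in³
ΣAȳ = (3500.00)(125.00) + (1800.00)(12.00) + (1800.00)(238.00) = 887500.00 in³
x̄ = 209900.00 / 7100.00 = 29.56 in
ȳ = 887500.00 / 7100.00 = 125.00 in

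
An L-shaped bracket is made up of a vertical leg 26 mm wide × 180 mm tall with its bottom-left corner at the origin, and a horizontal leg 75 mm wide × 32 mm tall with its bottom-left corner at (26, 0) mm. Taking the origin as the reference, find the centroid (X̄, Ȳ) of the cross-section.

vertical leg: A = 26 × 180 = 4680.00, centroid at (13.00, 90.00).
horizontal leg: A = 75 × 32 = 2400.00, centroid at (63.50, 16.00).
ΣA = 7080.00 mm², ΣAX̄ = 213240.00 mm³, ΣAȲ = 459600.00 mm³.
X̄ = 213240.00/7080.00 = 30.12 mm; Ȳ = 459600.00/7080.00 = 64.92 mm.

X̄ = 30.12 mm, Ȳ = 64.92 mm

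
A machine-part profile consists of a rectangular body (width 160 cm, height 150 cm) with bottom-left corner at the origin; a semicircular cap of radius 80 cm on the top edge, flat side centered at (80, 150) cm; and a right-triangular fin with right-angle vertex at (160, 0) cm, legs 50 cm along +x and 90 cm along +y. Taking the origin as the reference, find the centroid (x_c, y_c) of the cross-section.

rectangular body: A = 160 × 150 = 24000.00, centroid at (80.00, 75.00).
semicircular top: A = ½π·80² = 10053.10, centroid at (80.00, 183.95).
triangular fin: A = ½·50·90 = 2250.00, centroid at (176.67, 30.00).
ΣA = 36303.10 cm²
ΣAx_c = (24000.00)(80.00) + (10053.10)(80.00) + (2250.00)(176.67) = 3121747.72 cm³
ΣAy_c = (24000.00)(75.00) + (10053.10)(183.95) + (2250.00)(30.00) = 3716797.81 cm³
x_c = 3121747.72 / 36303.10 = 85.99 cm
y_c = 3716797.81 / 36303.10 = 102.38 cm

x_c = 85.99 cm, y_c = 102.38 cm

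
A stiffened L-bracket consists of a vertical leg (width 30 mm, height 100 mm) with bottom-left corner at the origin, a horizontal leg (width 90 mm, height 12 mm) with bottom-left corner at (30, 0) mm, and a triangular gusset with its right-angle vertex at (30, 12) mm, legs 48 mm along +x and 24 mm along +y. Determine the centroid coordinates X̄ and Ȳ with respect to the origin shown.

X̄ = 32.75 mm, Ȳ = 36.08 mm

vertical leg: A = 30 × 100 = 3000.00, centroid at (15.00, 50.00).
horizontal leg: A = 90 × 12 = 1080.00, centroid at (75.00, 6.00).
gusset: A = ½·48·24 = 576.00, centroid at (46.00, 20.00).
ΣA = 4656.00 mm²
ΣAX̄ = (3000.00)(15.00) + (1080.00)(75.00) + (576.00)(46.00) = 152496.00 mm³
ΣAȲ = (3000.00)(50.00) + (1080.00)(6.00) + (576.00)(20.00) = 168000.00 mm³
X̄ = 152496.00 / 4656.00 = 32.75 mm
Ȳ = 168000.00 / 4656.00 = 36.08 mm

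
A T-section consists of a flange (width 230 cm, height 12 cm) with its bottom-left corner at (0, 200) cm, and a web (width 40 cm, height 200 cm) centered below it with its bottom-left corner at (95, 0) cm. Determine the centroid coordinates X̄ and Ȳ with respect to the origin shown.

web: A = 40 × 200 = 8000.00, centroid at (115.00, 100.00).
flange: A = 230 × 12 = 2760.00, centroid at (115.00, 206.00).
ΣA = 10760.00 cm², ΣAX̄ = 1237400.00 cm³, ΣAȲ = 1368560.00 cm³.
X̄ = 1237400.00/10760.00 = 115.00 cm; Ȳ = 1368560.00/10760.00 = 127.19 cm.

X̄ = 115.00 cm, Ȳ = 127.19 cm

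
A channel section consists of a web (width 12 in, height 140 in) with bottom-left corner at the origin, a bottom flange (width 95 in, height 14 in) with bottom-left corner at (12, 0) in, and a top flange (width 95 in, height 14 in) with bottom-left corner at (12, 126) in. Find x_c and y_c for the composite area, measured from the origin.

x_c = 38.79 in, y_c = 70.00 in

Part | A | x̄ᵢ | ȳᵢ | A·x̄ᵢ | A·ȳᵢ
web | 1680.00 | 6.00 | 70.00 | 10080.00 | 117600.00
bottom flange | 1330.00 | 59.50 | 7.00 | 79135.00 | 9310.00
top flange | 1330.00 | 59.50 | 133.00 | 79135.00 | 176890.00
Σ | 4340.00 |  |  | 168350.00 | 303800.00
x_c = 168350.00 / 4340.00 = 38.79 in
y_c = 303800.00 / 4340.00 = 70.00 in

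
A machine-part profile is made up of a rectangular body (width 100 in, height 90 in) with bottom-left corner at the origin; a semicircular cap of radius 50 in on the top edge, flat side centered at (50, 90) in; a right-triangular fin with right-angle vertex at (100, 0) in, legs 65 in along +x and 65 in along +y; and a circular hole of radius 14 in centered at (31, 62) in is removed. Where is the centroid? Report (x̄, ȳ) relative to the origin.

x̄ = 61.31 in, ȳ = 58.89 in

rectangular body: A = 100 × 90 = 9000.00, centroid at (50.00, 45.00).
semicircular top: A = ½π·50² = 3926.99, centroid at (50.00, 111.22).
triangular fin: A = ½·65·65 = 2112.50, centroid at (121.67, 21.67).
hole: A = −π·14² = -615.75, centroid at (31.00, 62.00).
ΣA = 14423.74 in², ΣAx̄ = 884282.06 in³, ΣAȳ = 849356.71 in³.
x̄ = 884282.06/14423.74 = 61.31 in; ȳ = 849356.71/14423.74 = 58.89 in.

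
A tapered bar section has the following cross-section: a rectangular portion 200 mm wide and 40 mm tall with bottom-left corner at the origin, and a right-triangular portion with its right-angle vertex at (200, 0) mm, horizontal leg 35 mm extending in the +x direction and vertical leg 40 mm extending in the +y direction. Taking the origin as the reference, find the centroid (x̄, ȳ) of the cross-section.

x̄ = 108.98 mm, ȳ = 19.46 mm

rectangular portion: A = 200 × 40 = 8000.00, centroid at (100.00, 20.00).
triangular portion: A = ½·35·40 = 700.00, centroid at (211.67, 13.33).
ΣA = 8700.00 mm², ΣAx̄ = 948166.67 mm³, ΣAȳ = 169333.33 mm³.
x̄ = 948166.67/8700.00 = 108.98 mm; ȳ = 169333.33/8700.00 = 19.46 mm.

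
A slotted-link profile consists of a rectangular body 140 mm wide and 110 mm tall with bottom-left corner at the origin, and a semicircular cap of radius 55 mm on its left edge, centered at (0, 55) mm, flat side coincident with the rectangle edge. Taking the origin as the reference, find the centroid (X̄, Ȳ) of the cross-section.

X̄ = 47.99 mm, Ȳ = 55.00 mm

Part | A | x̄ᵢ | ȳᵢ | A·x̄ᵢ | A·ȳᵢ
rectangular body | 15400.00 | 70.00 | 55.00 | 1078000.00 | 847000.00
semicircular end | 4751.66 | -23.34 | 55.00 | -110916.67 | 261341.24
Σ | 20151.66 |  |  | 967083.33 | 1108341.24
X̄ = 967083.33 / 20151.66 = 47.99 mm
Ȳ = 1108341.24 / 20151.66 = 55.00 mm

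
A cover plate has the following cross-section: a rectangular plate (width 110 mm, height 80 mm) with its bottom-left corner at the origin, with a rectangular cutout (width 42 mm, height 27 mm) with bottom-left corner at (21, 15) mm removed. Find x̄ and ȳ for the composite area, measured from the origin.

Part | A | x̄ᵢ | ȳᵢ | A·x̄ᵢ | A·ȳᵢ
plate | 8800.00 | 55.00 | 40.00 | 484000.00 | 352000.00
hole | -1134.00 | 42.00 | 28.50 | -47628.00 | -32319.00
Σ | 7666.00 |  |  | 436372.00 | 319681.00
x̄ = 436372.00 / 7666.00 = 56.92 mm
ȳ = 319681.00 / 7666.00 = 41.70 mm

x̄ = 56.92 mm, ȳ = 41.70 mm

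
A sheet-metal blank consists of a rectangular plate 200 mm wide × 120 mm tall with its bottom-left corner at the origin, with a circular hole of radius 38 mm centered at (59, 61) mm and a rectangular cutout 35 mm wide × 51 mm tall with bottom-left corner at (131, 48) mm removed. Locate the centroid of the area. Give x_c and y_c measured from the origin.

Part | A | x̄ᵢ | ȳᵢ | A·x̄ᵢ | A·ȳᵢ
plate | 24000.00 | 100.00 | 60.00 | 2400000.00 | 1440000.00
hole 1 | -4536.46 | 59.00 | 61.00 | -267651.13 | -276724.05
hole 2 | -1785.00 | 148.50 | 73.50 | -265072.50 | -131197.50
Σ | 17678.54 |  |  | 1867276.37 | 1032078.45
x_c = 1867276.37 / 17678.54 = 105.62 mm
y_c = 1032078.45 / 17678.54 = 58.38 mm

x_c = 105.62 mm, y_c = 58.38 mm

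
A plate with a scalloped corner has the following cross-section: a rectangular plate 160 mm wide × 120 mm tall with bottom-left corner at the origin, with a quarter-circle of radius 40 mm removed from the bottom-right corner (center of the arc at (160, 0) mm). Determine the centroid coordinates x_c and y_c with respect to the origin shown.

plate: A = 160 × 120 = 19200.00, centroid at (80.00, 60.00).
removed quarter-circle: A = −¼π·40² = -1256.64, centroid at (143.02, 16.98).
ΣA = 17943.36 mm²
ΣAx_c = (19200.00)(80.00) + (-1256.64)(143.02) = 1356271.40 mm³
ΣAy_c = (19200.00)(60.00) + (-1256.64)(16.98) = 1130666.67 mm³
x_c = 1356271.40 / 17943.36 = 75.59 mm
y_c = 1130666.67 / 17943.36 = 63.01 mm

x_c = 75.59 mm, y_c = 63.01 mm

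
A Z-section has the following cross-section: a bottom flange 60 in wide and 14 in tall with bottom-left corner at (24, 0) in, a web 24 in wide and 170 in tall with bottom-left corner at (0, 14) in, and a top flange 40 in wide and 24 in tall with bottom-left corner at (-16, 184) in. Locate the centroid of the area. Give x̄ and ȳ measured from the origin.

x̄ = 16.69 in, ȳ = 101.69 in

bottom flange: A = 60 × 14 = 840.00, centroid at (54.00, 7.00).
web: A = 24 × 170 = 4080.00, centroid at (12.00, 99.00).
top flange: A = 40 × 24 = 960.00, centroid at (4.00, 196.00).
ΣA = 5880.00 in², ΣAx̄ = 98160.00 in³, ΣAȳ = 597960.00 in³.
x̄ = 98160.00/5880.00 = 16.69 in; ȳ = 597960.00/5880.00 = 101.69 in.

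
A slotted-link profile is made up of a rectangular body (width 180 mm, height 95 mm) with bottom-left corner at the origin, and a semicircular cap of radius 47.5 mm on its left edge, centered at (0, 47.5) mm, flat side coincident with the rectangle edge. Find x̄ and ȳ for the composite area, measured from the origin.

x̄ = 71.09 mm, ȳ = 47.50 mm

rectangular body: A = 180 × 95 = 17100.00, centroid at (90.00, 47.50).
semicircular end: A = ½π·47.5² = 3544.11, centroid at (-20.16, 47.50).
ΣA = 20644.11 mm², ΣAx̄ = 1467552.08 mm³, ΣAȳ = 980595.19 mm³.
x̄ = 1467552.08/20644.11 = 71.09 mm; ȳ = 980595.19/20644.11 = 47.50 mm.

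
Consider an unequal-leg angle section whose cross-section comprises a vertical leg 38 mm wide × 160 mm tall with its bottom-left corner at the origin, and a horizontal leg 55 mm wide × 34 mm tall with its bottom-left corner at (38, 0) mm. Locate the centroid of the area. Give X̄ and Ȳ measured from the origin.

X̄ = 29.94 mm, Ȳ = 65.18 mm

vertical leg: A = 38 × 160 = 6080.00, centroid at (19.00, 80.00).
horizontal leg: A = 55 × 34 = 1870.00, centroid at (65.50, 17.00).
ΣA = 7950.00 mm²
ΣAX̄ = (6080.00)(19.00) + (1870.00)(65.50) = 238005.00 mm³
ΣAȲ = (6080.00)(80.00) + (1870.00)(17.00) = 518190.00 mm³
X̄ = 238005.00 / 7950.00 = 29.94 mm
Ȳ = 518190.00 / 7950.00 = 65.18 mm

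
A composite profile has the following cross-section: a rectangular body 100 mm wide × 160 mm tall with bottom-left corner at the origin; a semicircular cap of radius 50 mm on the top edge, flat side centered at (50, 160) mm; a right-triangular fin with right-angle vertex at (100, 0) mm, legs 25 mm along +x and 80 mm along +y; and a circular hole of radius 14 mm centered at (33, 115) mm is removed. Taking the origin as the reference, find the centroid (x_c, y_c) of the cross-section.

x_c = 53.39 mm, y_c = 95.88 mm

rectangular body: A = 100 × 160 = 16000.00, centroid at (50.00, 80.00).
semicircular top: A = ½π·50² = 3926.99, centroid at (50.00, 181.22).
triangular fin: A = ½·25·80 = 1000.00, centroid at (108.33, 26.67).
hole: A = −π·14² = -615.75, centroid at (33.00, 115.00).
ΣA = 20311.24 mm², ΣAx_c = 1084363.05 mm³, ΣAy_c = 1947507.03 mm³.
x_c = 1084363.05/20311.24 = 53.39 mm; y_c = 1947507.03/20311.24 = 95.88 mm.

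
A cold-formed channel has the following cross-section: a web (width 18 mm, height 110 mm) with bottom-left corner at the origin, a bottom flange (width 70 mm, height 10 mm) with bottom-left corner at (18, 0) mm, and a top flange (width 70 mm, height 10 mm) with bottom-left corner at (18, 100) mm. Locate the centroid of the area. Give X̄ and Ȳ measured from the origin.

Part | A | x̄ᵢ | ȳᵢ | A·x̄ᵢ | A·ȳᵢ
web | 1980.00 | 9.00 | 55.00 | 17820.00 | 108900.00
bottom flange | 700.00 | 53.00 | 5.00 | 37100.00 | 3500.00
top flange | 700.00 | 53.00 | 105.00 | 37100.00 | 73500.00
Σ | 3380.00 |  |  | 92020.00 | 185900.00
X̄ = 92020.00 / 3380.00 = 27.22 mm
Ȳ = 185900.00 / 3380.00 = 55.00 mm

X̄ = 27.22 mm, Ȳ = 55.00 mm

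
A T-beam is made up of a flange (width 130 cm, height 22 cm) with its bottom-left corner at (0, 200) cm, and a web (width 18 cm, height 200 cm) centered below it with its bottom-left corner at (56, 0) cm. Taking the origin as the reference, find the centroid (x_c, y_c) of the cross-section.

web: A = 18 × 200 = 3600.00, centroid at (65.00, 100.00).
flange: A = 130 × 22 = 2860.00, centroid at (65.00, 211.00).
ΣA = 6460.00 cm²
ΣAx_c = (3600.00)(65.00) + (2860.00)(65.00) = 419900.00 cm³
ΣAy_c = (3600.00)(100.00) + (2860.00)(211.00) = 963460.00 cm³
x_c = 419900.00 / 6460.00 = 65.00 cm
y_c = 963460.00 / 6460.00 = 149.14 cm

x_c = 65.00 cm, y_c = 149.14 cm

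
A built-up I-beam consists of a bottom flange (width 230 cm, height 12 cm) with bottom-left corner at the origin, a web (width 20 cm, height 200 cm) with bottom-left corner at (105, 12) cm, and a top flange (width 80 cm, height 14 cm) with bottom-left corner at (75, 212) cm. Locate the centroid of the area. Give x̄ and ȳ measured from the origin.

x̄ = 115.00 cm, ȳ = 90.08 cm

bottom flange: A = 230 × 12 = 2760.00, centroid at (115.00, 6.00).
web: A = 20 × 200 = 4000.00, centroid at (115.00, 112.00).
top flange: A = 80 × 14 = 1120.00, centroid at (115.00, 219.00).
ΣA = 7880.00 cm², ΣAx̄ = 906200.00 cm³, ΣAȳ = 709840.00 cm³.
x̄ = 906200.00/7880.00 = 115.00 cm; ȳ = 709840.00/7880.00 = 90.08 cm.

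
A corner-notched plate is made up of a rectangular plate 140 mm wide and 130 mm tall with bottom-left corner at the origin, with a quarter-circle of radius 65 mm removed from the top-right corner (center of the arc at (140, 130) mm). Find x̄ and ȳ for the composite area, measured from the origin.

x̄ = 60.54 mm, ȳ = 56.66 mm

plate: A = 140 × 130 = 18200.00, centroid at (70.00, 65.00).
removed quarter-circle: A = −¼π·65² = -3318.31, centroid at (112.41, 102.41).
ΣA = 14881.69 mm², ΣAx̄ = 900978.65 mm³, ΣAȳ = 843161.73 mm³.
x̄ = 900978.65/14881.69 = 60.54 mm; ȳ = 843161.73/14881.69 = 56.66 mm.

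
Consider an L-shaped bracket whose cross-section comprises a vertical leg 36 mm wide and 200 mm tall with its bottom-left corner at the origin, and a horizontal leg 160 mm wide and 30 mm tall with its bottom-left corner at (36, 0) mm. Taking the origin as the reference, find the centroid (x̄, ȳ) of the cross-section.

vertical leg: A = 36 × 200 = 7200.00, centroid at (18.00, 100.00).
horizontal leg: A = 160 × 30 = 4800.00, centroid at (116.00, 15.00).
ΣA = 12000.00 mm²
ΣAx̄ = (7200.00)(18.00) + (4800.00)(116.00) = 686400.00 mm³
ΣAȳ = (7200.00)(100.00) + (4800.00)(15.00) = 792000.00 mm³
x̄ = 686400.00 / 12000.00 = 57.20 mm
ȳ = 792000.00 / 12000.00 = 66.00 mm

x̄ = 57.20 mm, ȳ = 66.00 mm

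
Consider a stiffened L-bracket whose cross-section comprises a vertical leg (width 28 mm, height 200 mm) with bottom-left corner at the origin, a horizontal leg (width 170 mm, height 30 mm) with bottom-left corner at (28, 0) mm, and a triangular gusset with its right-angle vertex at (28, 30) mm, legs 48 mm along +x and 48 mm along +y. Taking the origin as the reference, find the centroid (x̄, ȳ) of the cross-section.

x̄ = 59.52 mm, ȳ = 58.18 mm

Part | A | x̄ᵢ | ȳᵢ | A·x̄ᵢ | A·ȳᵢ
vertical leg | 5600.00 | 14.00 | 100.00 | 78400.00 | 560000.00
horizontal leg | 5100.00 | 113.00 | 15.00 | 576300.00 | 76500.00
gusset | 1152.00 | 44.00 | 46.00 | 50688.00 | 52992.00
Σ | 11852.00 |  |  | 705388.00 | 689492.00
x̄ = 705388.00 / 11852.00 = 59.52 mm
ȳ = 689492.00 / 11852.00 = 58.18 mm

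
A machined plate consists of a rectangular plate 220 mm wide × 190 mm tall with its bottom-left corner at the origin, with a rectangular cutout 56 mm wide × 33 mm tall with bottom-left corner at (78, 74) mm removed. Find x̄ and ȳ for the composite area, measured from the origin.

plate: A = 220 × 190 = 41800.00, centroid at (110.00, 95.00).
hole: A = −(56 × 33) = -1848.00, centroid at (106.00, 90.50).
ΣA = 39952.00 mm², ΣAx̄ = 4402112.00 mm³, ΣAȳ = 3803756.00 mm³.
x̄ = 4402112.00/39952.00 = 110.19 mm; ȳ = 3803756.00/39952.00 = 95.21 mm.

x̄ = 110.19 mm, ȳ = 95.21 mm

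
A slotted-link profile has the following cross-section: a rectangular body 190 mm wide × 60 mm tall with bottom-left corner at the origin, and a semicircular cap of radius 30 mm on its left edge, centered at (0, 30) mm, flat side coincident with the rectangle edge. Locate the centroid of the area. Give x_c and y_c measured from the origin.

rectangular body: A = 190 × 60 = 11400.00, centroid at (95.00, 30.00).
semicircular end: A = ½π·30² = 1413.72, centroid at (-12.73, 30.00).
ΣA = 12813.72 mm²
ΣAx_c = (11400.00)(95.00) + (1413.72)(-12.73) = 1065000.00 mm³
ΣAy_c = (11400.00)(30.00) + (1413.72)(30.00) = 384411.50 mm³
x_c = 1065000.00 / 12813.72 = 83.11 mm
y_c = 384411.50 / 12813.72 = 30.00 mm

x_c = 83.11 mm, y_c = 30.00 mm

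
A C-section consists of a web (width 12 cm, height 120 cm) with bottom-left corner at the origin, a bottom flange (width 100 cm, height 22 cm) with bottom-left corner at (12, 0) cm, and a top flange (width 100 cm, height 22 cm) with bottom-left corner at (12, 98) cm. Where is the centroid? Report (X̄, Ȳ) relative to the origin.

Part | A | x̄ᵢ | ȳᵢ | A·x̄ᵢ | A·ȳᵢ
web | 1440.00 | 6.00 | 60.00 | 8640.00 | 86400.00
bottom flange | 2200.00 | 62.00 | 11.00 | 136400.00 | 24200.00
top flange | 2200.00 | 62.00 | 109.00 | 136400.00 | 239800.00
Σ | 5840.00 |  |  | 281440.00 | 350400.00
X̄ = 281440.00 / 5840.00 = 48.19 cm
Ȳ = 350400.00 / 5840.00 = 60.00 cm

X̄ = 48.19 cm, Ȳ = 60.00 cm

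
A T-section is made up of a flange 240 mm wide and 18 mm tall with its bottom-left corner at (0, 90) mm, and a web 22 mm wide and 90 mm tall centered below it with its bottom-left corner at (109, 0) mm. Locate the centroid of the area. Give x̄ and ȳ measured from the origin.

web: A = 22 × 90 = 1980.00, centroid at (120.00, 45.00).
flange: A = 240 × 18 = 4320.00, centroid at (120.00, 99.00).
ΣA = 6300.00 mm², ΣAx̄ = 756000.00 mm³, ΣAȳ = 516780.00 mm³.
x̄ = 756000.00/6300.00 = 120.00 mm; ȳ = 516780.00/6300.00 = 82.03 mm.

x̄ = 120.00 mm, ȳ = 82.03 mm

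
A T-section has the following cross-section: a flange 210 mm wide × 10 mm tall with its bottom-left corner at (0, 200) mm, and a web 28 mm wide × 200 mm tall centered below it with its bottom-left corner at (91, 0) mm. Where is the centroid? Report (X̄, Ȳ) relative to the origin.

X̄ = 105.00 mm, Ȳ = 128.64 mm

web: A = 28 × 200 = 5600.00, centroid at (105.00, 100.00).
flange: A = 210 × 10 = 2100.00, centroid at (105.00, 205.00).
ΣA = 7700.00 mm²
ΣAX̄ = (5600.00)(105.00) + (2100.00)(105.00) = 808500.00 mm³
ΣAȲ = (5600.00)(100.00) + (2100.00)(205.00) = 990500.00 mm³
X̄ = 808500.00 / 7700.00 = 105.00 mm
Ȳ = 990500.00 / 7700.00 = 128.64 mm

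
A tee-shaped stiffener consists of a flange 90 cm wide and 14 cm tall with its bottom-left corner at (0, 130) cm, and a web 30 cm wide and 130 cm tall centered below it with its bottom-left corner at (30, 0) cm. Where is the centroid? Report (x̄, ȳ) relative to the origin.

x̄ = 45.00 cm, ȳ = 82.58 cm

Part | A | x̄ᵢ | ȳᵢ | A·x̄ᵢ | A·ȳᵢ
web | 3900.00 | 45.00 | 65.00 | 175500.00 | 253500.00
flange | 1260.00 | 45.00 | 137.00 | 56700.00 | 172620.00
Σ | 5160.00 |  |  | 232200.00 | 426120.00
x̄ = 232200.00 / 5160.00 = 45.00 cm
ȳ = 426120.00 / 5160.00 = 82.58 cm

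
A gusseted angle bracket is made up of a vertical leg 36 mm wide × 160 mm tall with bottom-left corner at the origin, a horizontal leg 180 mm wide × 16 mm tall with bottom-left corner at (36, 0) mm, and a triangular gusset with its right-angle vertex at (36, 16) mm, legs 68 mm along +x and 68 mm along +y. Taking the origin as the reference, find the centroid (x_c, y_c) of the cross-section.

vertical leg: A = 36 × 160 = 5760.00, centroid at (18.00, 80.00).
horizontal leg: A = 180 × 16 = 2880.00, centroid at (126.00, 8.00).
gusset: A = ½·68·68 = 2312.00, centroid at (58.67, 38.67).
ΣA = 10952.00 mm²
ΣAx_c = (5760.00)(18.00) + (2880.00)(126.00) + (2312.00)(58.67) = 602197.33 mm³
ΣAy_c = (5760.00)(80.00) + (2880.00)(8.00) + (2312.00)(38.67) = 573237.33 mm³
x_c = 602197.33 / 10952.00 = 54.99 mm
y_c = 573237.33 / 10952.00 = 52.34 mm

x_c = 54.99 mm, y_c = 52.34 mm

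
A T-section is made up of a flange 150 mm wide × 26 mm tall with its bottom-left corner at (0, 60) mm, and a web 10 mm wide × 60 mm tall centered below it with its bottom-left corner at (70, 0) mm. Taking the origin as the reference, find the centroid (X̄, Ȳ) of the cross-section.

X̄ = 75.00 mm, Ȳ = 67.27 mm

web: A = 10 × 60 = 600.00, centroid at (75.00, 30.00).
flange: A = 150 × 26 = 3900.00, centroid at (75.00, 73.00).
ΣA = 4500.00 mm², ΣAX̄ = 337500.00 mm³, ΣAȲ = 302700.00 mm³.
X̄ = 337500.00/4500.00 = 75.00 mm; Ȳ = 302700.00/4500.00 = 67.27 mm.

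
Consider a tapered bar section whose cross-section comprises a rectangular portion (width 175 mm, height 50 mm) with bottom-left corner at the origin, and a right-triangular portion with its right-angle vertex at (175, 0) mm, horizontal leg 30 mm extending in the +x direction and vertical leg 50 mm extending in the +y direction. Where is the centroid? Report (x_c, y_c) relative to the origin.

x_c = 95.20 mm, y_c = 24.34 mm

Part | A | x̄ᵢ | ȳᵢ | A·x̄ᵢ | A·ȳᵢ
rectangular portion | 8750.00 | 87.50 | 25.00 | 765625.00 | 218750.00
triangular portion | 750.00 | 185.00 | 16.67 | 138750.00 | 12500.00
Σ | 9500.00 |  |  | 904375.00 | 231250.00
x_c = 904375.00 / 9500.00 = 95.20 mm
y_c = 231250.00 / 9500.00 = 24.34 mm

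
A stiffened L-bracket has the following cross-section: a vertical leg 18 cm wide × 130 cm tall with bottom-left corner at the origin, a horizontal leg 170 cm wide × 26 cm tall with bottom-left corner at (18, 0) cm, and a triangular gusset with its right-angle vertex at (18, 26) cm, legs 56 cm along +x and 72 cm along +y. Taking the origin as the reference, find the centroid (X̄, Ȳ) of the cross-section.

vertical leg: A = 18 × 130 = 2340.00, centroid at (9.00, 65.00).
horizontal leg: A = 170 × 26 = 4420.00, centroid at (103.00, 13.00).
gusset: A = ½·56·72 = 2016.00, centroid at (36.67, 50.00).
ΣA = 8776.00 cm², ΣAX̄ = 550240.00 cm³, ΣAȲ = 310360.00 cm³.
X̄ = 550240.00/8776.00 = 62.70 cm; Ȳ = 310360.00/8776.00 = 35.36 cm.

X̄ = 62.70 cm, Ȳ = 35.36 cm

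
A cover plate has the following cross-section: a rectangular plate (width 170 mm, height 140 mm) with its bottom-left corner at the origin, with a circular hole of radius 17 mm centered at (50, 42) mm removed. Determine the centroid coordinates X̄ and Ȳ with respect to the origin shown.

X̄ = 86.39 mm, Ȳ = 71.11 mm

plate: A = 170 × 140 = 23800.00, centroid at (85.00, 70.00).
hole: A = −π·17² = -907.92, centroid at (50.00, 42.00).
ΣA = 22892.08 mm², ΣAX̄ = 1977603.99 mm³, ΣAȲ = 1627867.35 mm³.
X̄ = 1977603.99/22892.08 = 86.39 mm; Ȳ = 1627867.35/22892.08 = 71.11 mm.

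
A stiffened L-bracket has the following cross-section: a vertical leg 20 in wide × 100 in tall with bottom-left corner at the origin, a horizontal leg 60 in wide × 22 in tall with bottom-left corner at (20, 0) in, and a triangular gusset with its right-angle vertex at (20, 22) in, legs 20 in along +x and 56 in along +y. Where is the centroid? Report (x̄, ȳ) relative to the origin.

x̄ = 26.01 in, ȳ = 35.38 in

vertical leg: A = 20 × 100 = 2000.00, centroid at (10.00, 50.00).
horizontal leg: A = 60 × 22 = 1320.00, centroid at (50.00, 11.00).
gusset: A = ½·20·56 = 560.00, centroid at (26.67, 40.67).
ΣA = 3880.00 in², ΣAx̄ = 100933.33 in³, ΣAȳ = 137293.33 in³.
x̄ = 100933.33/3880.00 = 26.01 in; ȳ = 137293.33/3880.00 = 35.38 in.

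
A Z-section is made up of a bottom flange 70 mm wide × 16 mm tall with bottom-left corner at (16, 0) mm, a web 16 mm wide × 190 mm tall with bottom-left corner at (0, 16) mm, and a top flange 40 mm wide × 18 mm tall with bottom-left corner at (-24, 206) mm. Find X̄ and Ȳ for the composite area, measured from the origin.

Part | A | x̄ᵢ | ȳᵢ | A·x̄ᵢ | A·ȳᵢ
bottom flange | 1120.00 | 51.00 | 8.00 | 57120.00 | 8960.00
web | 3040.00 | 8.00 | 111.00 | 24320.00 | 337440.00
top flange | 720.00 | -4.00 | 215.00 | -2880.00 | 154800.00
Σ | 4880.00 |  |  | 78560.00 | 501200.00
X̄ = 78560.00 / 4880.00 = 16.10 mm
Ȳ = 501200.00 / 4880.00 = 102.70 mm

X̄ = 16.10 mm, Ȳ = 102.70 mm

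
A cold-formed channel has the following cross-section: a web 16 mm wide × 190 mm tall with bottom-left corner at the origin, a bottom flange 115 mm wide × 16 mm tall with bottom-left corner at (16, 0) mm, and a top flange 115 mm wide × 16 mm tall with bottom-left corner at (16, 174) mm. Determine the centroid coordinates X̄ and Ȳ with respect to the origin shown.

X̄ = 43.87 mm, Ȳ = 95.00 mm

web: A = 16 × 190 = 3040.00, centroid at (8.00, 95.00).
bottom flange: A = 115 × 16 = 1840.00, centroid at (73.50, 8.00).
top flange: A = 115 × 16 = 1840.00, centroid at (73.50, 182.00).
ΣA = 6720.00 mm², ΣAX̄ = 294800.00 mm³, ΣAȲ = 638400.00 mm³.
X̄ = 294800.00/6720.00 = 43.87 mm; Ȳ = 638400.00/6720.00 = 95.00 mm.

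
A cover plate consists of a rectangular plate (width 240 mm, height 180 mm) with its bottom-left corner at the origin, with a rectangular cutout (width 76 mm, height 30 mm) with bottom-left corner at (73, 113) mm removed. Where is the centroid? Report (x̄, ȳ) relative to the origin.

plate: A = 240 × 180 = 43200.00, centroid at (120.00, 90.00).
hole: A = −(76 × 30) = -2280.00, centroid at (111.00, 128.00).
ΣA = 40920.00 mm², ΣAx̄ = 4930920.00 mm³, ΣAȳ = 3596160.00 mm³.
x̄ = 4930920.00/40920.00 = 120.50 mm; ȳ = 3596160.00/40920.00 = 87.88 mm.

x̄ = 120.50 mm, ȳ = 87.88 mm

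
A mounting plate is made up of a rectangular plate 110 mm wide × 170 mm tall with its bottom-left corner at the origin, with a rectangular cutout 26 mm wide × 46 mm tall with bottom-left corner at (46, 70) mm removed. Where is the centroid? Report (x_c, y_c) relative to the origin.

Part | A | x̄ᵢ | ȳᵢ | A·x̄ᵢ | A·ȳᵢ
plate | 18700.00 | 55.00 | 85.00 | 1028500.00 | 1589500.00
hole | -1196.00 | 59.00 | 93.00 | -70564.00 | -111228.00
Σ | 17504.00 |  |  | 957936.00 | 1478272.00
x_c = 957936.00 / 17504.00 = 54.73 mm
y_c = 1478272.00 / 17504.00 = 84.45 mm

x_c = 54.73 mm, y_c = 84.45 mm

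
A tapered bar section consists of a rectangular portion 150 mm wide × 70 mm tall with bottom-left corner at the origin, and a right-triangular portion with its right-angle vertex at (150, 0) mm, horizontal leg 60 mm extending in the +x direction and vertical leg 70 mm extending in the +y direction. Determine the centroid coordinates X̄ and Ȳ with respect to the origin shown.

Part | A | x̄ᵢ | ȳᵢ | A·x̄ᵢ | A·ȳᵢ
rectangular portion | 10500.00 | 75.00 | 35.00 | 787500.00 | 367500.00
triangular portion | 2100.00 | 170.00 | 23.33 | 357000.00 | 49000.00
Σ | 12600.00 |  |  | 1144500.00 | 416500.00
X̄ = 1144500.00 / 12600.00 = 90.83 mm
Ȳ = 416500.00 / 12600.00 = 33.06 mm

X̄ = 90.83 mm, Ȳ = 33.06 mm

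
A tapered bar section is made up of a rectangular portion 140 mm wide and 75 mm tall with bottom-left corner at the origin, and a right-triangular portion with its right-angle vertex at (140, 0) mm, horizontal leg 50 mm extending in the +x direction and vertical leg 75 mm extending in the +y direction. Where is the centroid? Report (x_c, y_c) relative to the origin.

Part | A | x̄ᵢ | ȳᵢ | A·x̄ᵢ | A·ȳᵢ
rectangular portion | 10500.00 | 70.00 | 37.50 | 735000.00 | 393750.00
triangular portion | 1875.00 | 156.67 | 25.00 | 293750.00 | 46875.00
Σ | 12375.00 |  |  | 1028750.00 | 440625.00
x_c = 1028750.00 / 12375.00 = 83.13 mm
y_c = 440625.00 / 12375.00 = 35.61 mm

x_c = 83.13 mm, y_c = 35.61 mm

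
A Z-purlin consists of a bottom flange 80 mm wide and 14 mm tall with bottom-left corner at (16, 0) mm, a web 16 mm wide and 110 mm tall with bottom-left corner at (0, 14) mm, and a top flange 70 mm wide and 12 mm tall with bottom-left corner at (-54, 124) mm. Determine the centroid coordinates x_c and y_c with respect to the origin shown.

bottom flange: A = 80 × 14 = 1120.00, centroid at (56.00, 7.00).
web: A = 16 × 110 = 1760.00, centroid at (8.00, 69.00).
top flange: A = 70 × 12 = 840.00, centroid at (-19.00, 130.00).
ΣA = 3720.00 mm², ΣAx_c = 60840.00 mm³, ΣAy_c = 238480.00 mm³.
x_c = 60840.00/3720.00 = 16.35 mm; y_c = 238480.00/3720.00 = 64.11 mm.

x_c = 16.35 mm, y_c = 64.11 mm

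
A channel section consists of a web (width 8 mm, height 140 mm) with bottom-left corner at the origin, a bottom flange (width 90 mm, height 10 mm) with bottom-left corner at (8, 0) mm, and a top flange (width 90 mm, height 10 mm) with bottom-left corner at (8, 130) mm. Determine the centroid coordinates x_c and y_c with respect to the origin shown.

x_c = 34.21 mm, y_c = 70.00 mm

Part | A | x̄ᵢ | ȳᵢ | A·x̄ᵢ | A·ȳᵢ
web | 1120.00 | 4.00 | 70.00 | 4480.00 | 78400.00
bottom flange | 900.00 | 53.00 | 5.00 | 47700.00 | 4500.00
top flange | 900.00 | 53.00 | 135.00 | 47700.00 | 121500.00
Σ | 2920.00 |  |  | 99880.00 | 204400.00
x_c = 99880.00 / 2920.00 = 34.21 mm
y_c = 204400.00 / 2920.00 = 70.00 mm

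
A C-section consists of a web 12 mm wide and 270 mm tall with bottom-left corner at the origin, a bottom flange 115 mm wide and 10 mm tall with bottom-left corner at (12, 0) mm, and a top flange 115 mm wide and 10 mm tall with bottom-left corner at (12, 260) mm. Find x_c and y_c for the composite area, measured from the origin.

Part | A | x̄ᵢ | ȳᵢ | A·x̄ᵢ | A·ȳᵢ
web | 3240.00 | 6.00 | 135.00 | 19440.00 | 437400.00
bottom flange | 1150.00 | 69.50 | 5.00 | 79925.00 | 5750.00
top flange | 1150.00 | 69.50 | 265.00 | 79925.00 | 304750.00
Σ | 5540.00 |  |  | 179290.00 | 747900.00
x_c = 179290.00 / 5540.00 = 32.36 mm
y_c = 747900.00 / 5540.00 = 135.00 mm

x_c = 32.36 mm, y_c = 135.00 mm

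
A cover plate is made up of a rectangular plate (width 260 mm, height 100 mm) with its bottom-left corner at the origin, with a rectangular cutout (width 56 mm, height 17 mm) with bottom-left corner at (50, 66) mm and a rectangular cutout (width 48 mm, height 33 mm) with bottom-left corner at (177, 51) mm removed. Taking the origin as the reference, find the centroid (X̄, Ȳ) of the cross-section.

X̄ = 127.32 mm, Ȳ = 47.82 mm

plate: A = 260 × 100 = 26000.00, centroid at (130.00, 50.00).
hole 1: A = −(56 × 17) = -952.00, centroid at (78.00, 74.50).
hole 2: A = −(48 × 33) = -1584.00, centroid at (201.00, 67.50).
ΣA = 23464.00 mm²
ΣAX̄ = (26000.00)(130.00) + (-952.00)(78.00) + (-1584.00)(201.00) = 2987360.00 mm³
ΣAȲ = (26000.00)(50.00) + (-952.00)(74.50) + (-1584.00)(67.50) = 1122156.00 mm³
X̄ = 2987360.00 / 23464.00 = 127.32 mm
Ȳ = 1122156.00 / 23464.00 = 47.82 mm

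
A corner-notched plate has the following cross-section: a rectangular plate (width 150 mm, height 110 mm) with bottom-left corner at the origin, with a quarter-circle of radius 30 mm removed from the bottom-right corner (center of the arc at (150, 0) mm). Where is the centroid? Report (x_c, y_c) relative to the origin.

x_c = 72.21 mm, y_c = 56.89 mm

plate: A = 150 × 110 = 16500.00, centroid at (75.00, 55.00).
removed quarter-circle: A = −¼π·30² = -706.86, centroid at (137.27, 12.73).
ΣA = 15793.14 mm², ΣAx_c = 1140471.25 mm³, ΣAy_c = 898500.00 mm³.
x_c = 1140471.25/15793.14 = 72.21 mm; y_c = 898500.00/15793.14 = 56.89 mm.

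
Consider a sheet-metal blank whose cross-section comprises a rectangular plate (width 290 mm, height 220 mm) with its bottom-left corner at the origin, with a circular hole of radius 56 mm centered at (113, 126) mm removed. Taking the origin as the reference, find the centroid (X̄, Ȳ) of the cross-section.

X̄ = 150.84 mm, Ȳ = 107.08 mm

plate: A = 290 × 220 = 63800.00, centroid at (145.00, 110.00).
hole: A = −π·56² = -9852.03, centroid at (113.00, 126.00).
ΣA = 53947.97 mm², ΣAX̄ = 8137720.09 mm³, ΣAȲ = 5776643.65 mm³.
X̄ = 8137720.09/53947.97 = 150.84 mm; Ȳ = 5776643.65/53947.97 = 107.08 mm.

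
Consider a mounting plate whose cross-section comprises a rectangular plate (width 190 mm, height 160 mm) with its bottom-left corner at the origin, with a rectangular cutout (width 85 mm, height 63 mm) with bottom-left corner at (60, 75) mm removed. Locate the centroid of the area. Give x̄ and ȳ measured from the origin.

x̄ = 93.40 mm, ȳ = 74.33 mm

Part | A | x̄ᵢ | ȳᵢ | A·x̄ᵢ | A·ȳᵢ
plate | 30400.00 | 95.00 | 80.00 | 2888000.00 | 2432000.00
hole | -5355.00 | 102.50 | 106.50 | -548887.50 | -570307.50
Σ | 25045.00 |  |  | 2339112.50 | 1861692.50
x̄ = 2339112.50 / 25045.00 = 93.40 mm
ȳ = 1861692.50 / 25045.00 = 74.33 mm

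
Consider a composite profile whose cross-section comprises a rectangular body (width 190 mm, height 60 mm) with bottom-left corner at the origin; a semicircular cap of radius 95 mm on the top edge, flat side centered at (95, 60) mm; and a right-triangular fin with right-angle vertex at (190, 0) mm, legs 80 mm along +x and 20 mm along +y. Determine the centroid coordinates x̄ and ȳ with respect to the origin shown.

rectangular body: A = 190 × 60 = 11400.00, centroid at (95.00, 30.00).
semicircular top: A = ½π·95² = 14176.44, centroid at (95.00, 100.32).
triangular fin: A = ½·80·20 = 800.00, centroid at (216.67, 6.67).
ΣA = 26376.44 mm²
ΣAx̄ = (11400.00)(95.00) + (14176.44)(95.00) + (800.00)(216.67) = 2603094.83 mm³
ΣAȳ = (11400.00)(30.00) + (14176.44)(100.32) + (800.00)(6.67) = 1769502.88 mm³
x̄ = 2603094.83 / 26376.44 = 98.69 mm
ȳ = 1769502.88 / 26376.44 = 67.09 mm

x̄ = 98.69 mm, ȳ = 67.09 mm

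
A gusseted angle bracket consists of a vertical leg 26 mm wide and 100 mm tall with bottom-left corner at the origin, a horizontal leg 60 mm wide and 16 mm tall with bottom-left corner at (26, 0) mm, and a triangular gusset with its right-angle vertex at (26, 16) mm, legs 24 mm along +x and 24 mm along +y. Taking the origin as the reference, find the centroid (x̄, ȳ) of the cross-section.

x̄ = 25.30 mm, ȳ = 37.58 mm

vertical leg: A = 26 × 100 = 2600.00, centroid at (13.00, 50.00).
horizontal leg: A = 60 × 16 = 960.00, centroid at (56.00, 8.00).
gusset: A = ½·24·24 = 288.00, centroid at (34.00, 24.00).
ΣA = 3848.00 mm², ΣAx̄ = 97352.00 mm³, ΣAȳ = 144592.00 mm³.
x̄ = 97352.00/3848.00 = 25.30 mm; ȳ = 144592.00/3848.00 = 37.58 mm.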